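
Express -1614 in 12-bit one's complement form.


Original: 011001001110
Invert all bits:
  bit 0: 0 → 1
  bit 1: 1 → 0
  bit 2: 1 → 0
  bit 3: 0 → 1
  bit 4: 0 → 1
  bit 5: 1 → 0
  bit 6: 0 → 1
  bit 7: 0 → 1
  bit 8: 1 → 0
  bit 9: 1 → 0
  bit 10: 1 → 0
  bit 11: 0 → 1
= 100110110001


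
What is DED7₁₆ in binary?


Each hex digit → 4 binary bits:
  D = 1101
  E = 1110
  D = 1101
  7 = 0111
Concatenate: 1101 1110 1101 0111
= 1101111011010111


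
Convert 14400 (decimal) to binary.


Divide by 2 repeatedly:
14400 ÷ 2 = 7200 remainder 0
7200 ÷ 2 = 3600 remainder 0
3600 ÷ 2 = 1800 remainder 0
1800 ÷ 2 = 900 remainder 0
900 ÷ 2 = 450 remainder 0
450 ÷ 2 = 225 remainder 0
225 ÷ 2 = 112 remainder 1
112 ÷ 2 = 56 remainder 0
56 ÷ 2 = 28 remainder 0
28 ÷ 2 = 14 remainder 0
14 ÷ 2 = 7 remainder 0
7 ÷ 2 = 3 remainder 1
3 ÷ 2 = 1 remainder 1
1 ÷ 2 = 0 remainder 1
Reading remainders bottom-up:
= 11100001000000


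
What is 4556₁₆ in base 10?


Positional values:
Position 0: 6 × 16^0 = 6 × 1 = 6
Position 1: 5 × 16^1 = 5 × 16 = 80
Position 2: 5 × 16^2 = 5 × 256 = 1280
Position 3: 4 × 16^3 = 4 × 4096 = 16384
Sum = 6 + 80 + 1280 + 16384
= 17750


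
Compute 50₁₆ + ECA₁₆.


Align and add column by column (LSB to MSB, each column mod 16 with carry):
  0050
+ 0ECA
  ----
  col 0: 0(0) + A(10) + 0 (carry in) = 10 → A(10), carry out 0
  col 1: 5(5) + C(12) + 0 (carry in) = 17 → 1(1), carry out 1
  col 2: 0(0) + E(14) + 1 (carry in) = 15 → F(15), carry out 0
  col 3: 0(0) + 0(0) + 0 (carry in) = 0 → 0(0), carry out 0
Reading digits MSB→LSB: 0F1A
Strip leading zeros: F1A
= 0xF1A


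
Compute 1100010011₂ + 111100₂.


Align and add column by column (LSB to MSB, carry propagating):
  01100010011
+ 00000111100
  -----------
  col 0: 1 + 0 + 0 (carry in) = 1 → bit 1, carry out 0
  col 1: 1 + 0 + 0 (carry in) = 1 → bit 1, carry out 0
  col 2: 0 + 1 + 0 (carry in) = 1 → bit 1, carry out 0
  col 3: 0 + 1 + 0 (carry in) = 1 → bit 1, carry out 0
  col 4: 1 + 1 + 0 (carry in) = 2 → bit 0, carry out 1
  col 5: 0 + 1 + 1 (carry in) = 2 → bit 0, carry out 1
  col 6: 0 + 0 + 1 (carry in) = 1 → bit 1, carry out 0
  col 7: 0 + 0 + 0 (carry in) = 0 → bit 0, carry out 0
  col 8: 1 + 0 + 0 (carry in) = 1 → bit 1, carry out 0
  col 9: 1 + 0 + 0 (carry in) = 1 → bit 1, carry out 0
  col 10: 0 + 0 + 0 (carry in) = 0 → bit 0, carry out 0
Reading bits MSB→LSB: 01101001111
Strip leading zeros: 1101001111
= 1101001111


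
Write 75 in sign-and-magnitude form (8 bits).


Sign bit: 0 (positive)
Magnitude: 75 = 1001011
= 01001011


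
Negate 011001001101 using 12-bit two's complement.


Original: 011001001101
Step 1 - Invert all bits: 100110110010
Step 2 - Add 1: 100110110010 + 1
= 100110110011 (represents -1613)


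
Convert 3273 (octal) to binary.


Each octal digit → 3 binary bits:
  3 = 011
  2 = 010
  7 = 111
  3 = 011
Concatenate: 011 010 111 011
= 011010111011


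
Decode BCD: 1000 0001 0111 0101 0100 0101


Each 4-bit group → digit:
  1000 → 8
  0001 → 1
  0111 → 7
  0101 → 5
  0100 → 4
  0101 → 5
= 817545


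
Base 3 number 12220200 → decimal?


Positional values (base 3):
  0 × 3^0 = 0 × 1 = 0
  0 × 3^1 = 0 × 3 = 0
  2 × 3^2 = 2 × 9 = 18
  0 × 3^3 = 0 × 27 = 0
  2 × 3^4 = 2 × 81 = 162
  2 × 3^5 = 2 × 243 = 486
  2 × 3^6 = 2 × 729 = 1458
  1 × 3^7 = 1 × 2187 = 2187
Sum = 0 + 0 + 18 + 0 + 162 + 486 + 1458 + 2187
= 4311


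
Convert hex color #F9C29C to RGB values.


Hex: #F9C29C
R = F9₁₆ = 249
G = C2₁₆ = 194
B = 9C₁₆ = 156
= RGB(249, 194, 156)


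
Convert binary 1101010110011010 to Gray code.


Binary: 1101010110011010
Gray code: G = B XOR (B >> 1)
B >> 1 = 0110101011001101
1101010110011010 XOR 0110101011001101:
  1 XOR 0 = 1
  1 XOR 1 = 0
  0 XOR 1 = 1
  1 XOR 0 = 1
  0 XOR 1 = 1
  1 XOR 0 = 1
  0 XOR 1 = 1
  1 XOR 0 = 1
  1 XOR 1 = 0
  0 XOR 1 = 1
  0 XOR 0 = 0
  1 XOR 0 = 1
  1 XOR 1 = 0
  0 XOR 1 = 1
  1 XOR 0 = 1
  0 XOR 1 = 1
= 1011111101010111


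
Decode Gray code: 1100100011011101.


Gray code: 1100100011011101
MSB stays the same: 1
Each subsequent bit = prev_binary XOR current_gray:
  B[1] = 1 XOR 1 = 0
  B[2] = 0 XOR 0 = 0
  B[3] = 0 XOR 0 = 0
  B[4] = 0 XOR 1 = 1
  B[5] = 1 XOR 0 = 1
  B[6] = 1 XOR 0 = 1
  B[7] = 1 XOR 0 = 1
  B[8] = 1 XOR 1 = 0
  B[9] = 0 XOR 1 = 1
  B[10] = 1 XOR 0 = 1
  B[11] = 1 XOR 1 = 0
  B[12] = 0 XOR 1 = 1
  B[13] = 1 XOR 1 = 0
  B[14] = 0 XOR 0 = 0
  B[15] = 0 XOR 1 = 1
= 1000111101101001 (36713 decimal)


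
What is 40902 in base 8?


Divide by 8 repeatedly:
40902 ÷ 8 = 5112 remainder 6
5112 ÷ 8 = 639 remainder 0
639 ÷ 8 = 79 remainder 7
79 ÷ 8 = 9 remainder 7
9 ÷ 8 = 1 remainder 1
1 ÷ 8 = 0 remainder 1
Reading remainders bottom-up:
= 0o117706


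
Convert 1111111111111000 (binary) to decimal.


Positional values:
Bit 3: 1 × 2^3 = 8
Bit 4: 1 × 2^4 = 16
Bit 5: 1 × 2^5 = 32
Bit 6: 1 × 2^6 = 64
Bit 7: 1 × 2^7 = 128
Bit 8: 1 × 2^8 = 256
Bit 9: 1 × 2^9 = 512
Bit 10: 1 × 2^10 = 1024
Bit 11: 1 × 2^11 = 2048
Bit 12: 1 × 2^12 = 4096
Bit 13: 1 × 2^13 = 8192
Bit 14: 1 × 2^14 = 16384
Bit 15: 1 × 2^15 = 32768
Sum = 8 + 16 + 32 + 64 + 128 + 256 + 512 + 1024 + 2048 + 4096 + 8192 + 16384 + 32768
= 65528


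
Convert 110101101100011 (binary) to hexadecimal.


Group into 4-bit nibbles: 0110101101100011
  0110 = 6
  1011 = B
  0110 = 6
  0011 = 3
= 0x6B63


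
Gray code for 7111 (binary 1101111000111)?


Binary: 1101111000111
Gray code: G = B XOR (B >> 1)
B >> 1 = 0110111100011
1101111000111 XOR 0110111100011:
  1 XOR 0 = 1
  1 XOR 1 = 0
  0 XOR 1 = 1
  1 XOR 0 = 1
  1 XOR 1 = 0
  1 XOR 1 = 0
  1 XOR 1 = 0
  0 XOR 1 = 1
  0 XOR 0 = 0
  0 XOR 0 = 0
  1 XOR 0 = 1
  1 XOR 1 = 0
  1 XOR 1 = 0
= 1011000100100


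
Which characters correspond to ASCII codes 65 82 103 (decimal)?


Codes (decimal): 65 82 103
Per-code ASCII lookup:
  65  (range 65-90: uppercase, 65 - 65 = 0) → 'A'
  82  (range 65-90: uppercase, 82 - 65 = 17) → 'R'
  103  (range 97-122: lowercase, 103 - 97 = 6) → 'g'
= 'ARg'


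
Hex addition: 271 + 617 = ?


Align and add column by column (LSB to MSB, each column mod 16 with carry):
  0271
+ 0617
  ----
  col 0: 1(1) + 7(7) + 0 (carry in) = 8 → 8(8), carry out 0
  col 1: 7(7) + 1(1) + 0 (carry in) = 8 → 8(8), carry out 0
  col 2: 2(2) + 6(6) + 0 (carry in) = 8 → 8(8), carry out 0
  col 3: 0(0) + 0(0) + 0 (carry in) = 0 → 0(0), carry out 0
Reading digits MSB→LSB: 0888
Strip leading zeros: 888
= 0x888


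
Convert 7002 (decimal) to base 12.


Divide by 12 repeatedly:
7002 ÷ 12 = 583 remainder 6
583 ÷ 12 = 48 remainder 7
48 ÷ 12 = 4 remainder 0
4 ÷ 12 = 0 remainder 4
Reading remainders bottom-up:
= 4076


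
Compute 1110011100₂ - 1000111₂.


Align and subtract column by column (LSB to MSB, borrowing when needed):
  1110011100
- 0001000111
  ----------
  col 0: (0 - 0 borrow-in) - 1 → borrow from next column: (0+2) - 1 = 1, borrow out 1
  col 1: (0 - 1 borrow-in) - 1 → borrow from next column: (-1+2) - 1 = 0, borrow out 1
  col 2: (1 - 1 borrow-in) - 1 → borrow from next column: (0+2) - 1 = 1, borrow out 1
  col 3: (1 - 1 borrow-in) - 0 → 0 - 0 = 0, borrow out 0
  col 4: (1 - 0 borrow-in) - 0 → 1 - 0 = 1, borrow out 0
  col 5: (0 - 0 borrow-in) - 0 → 0 - 0 = 0, borrow out 0
  col 6: (0 - 0 borrow-in) - 1 → borrow from next column: (0+2) - 1 = 1, borrow out 1
  col 7: (1 - 1 borrow-in) - 0 → 0 - 0 = 0, borrow out 0
  col 8: (1 - 0 borrow-in) - 0 → 1 - 0 = 1, borrow out 0
  col 9: (1 - 0 borrow-in) - 0 → 1 - 0 = 1, borrow out 0
Reading bits MSB→LSB: 1101010101
Strip leading zeros: 1101010101
= 1101010101


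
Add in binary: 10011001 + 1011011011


Align and add column by column (LSB to MSB, carry propagating):
  00010011001
+ 01011011011
  -----------
  col 0: 1 + 1 + 0 (carry in) = 2 → bit 0, carry out 1
  col 1: 0 + 1 + 1 (carry in) = 2 → bit 0, carry out 1
  col 2: 0 + 0 + 1 (carry in) = 1 → bit 1, carry out 0
  col 3: 1 + 1 + 0 (carry in) = 2 → bit 0, carry out 1
  col 4: 1 + 1 + 1 (carry in) = 3 → bit 1, carry out 1
  col 5: 0 + 0 + 1 (carry in) = 1 → bit 1, carry out 0
  col 6: 0 + 1 + 0 (carry in) = 1 → bit 1, carry out 0
  col 7: 1 + 1 + 0 (carry in) = 2 → bit 0, carry out 1
  col 8: 0 + 0 + 1 (carry in) = 1 → bit 1, carry out 0
  col 9: 0 + 1 + 0 (carry in) = 1 → bit 1, carry out 0
  col 10: 0 + 0 + 0 (carry in) = 0 → bit 0, carry out 0
Reading bits MSB→LSB: 01101110100
Strip leading zeros: 1101110100
= 1101110100


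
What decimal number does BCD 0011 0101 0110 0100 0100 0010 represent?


Each 4-bit group → digit:
  0011 → 3
  0101 → 5
  0110 → 6
  0100 → 4
  0100 → 4
  0010 → 2
= 356442


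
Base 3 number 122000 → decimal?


Positional values (base 3):
  0 × 3^0 = 0 × 1 = 0
  0 × 3^1 = 0 × 3 = 0
  0 × 3^2 = 0 × 9 = 0
  2 × 3^3 = 2 × 27 = 54
  2 × 3^4 = 2 × 81 = 162
  1 × 3^5 = 1 × 243 = 243
Sum = 0 + 0 + 0 + 54 + 162 + 243
= 459


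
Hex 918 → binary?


Each hex digit → 4 binary bits:
  9 = 1001
  1 = 0001
  8 = 1000
Concatenate: 1001 0001 1000
= 100100011000


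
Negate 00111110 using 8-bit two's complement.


Original: 00111110
Step 1 - Invert all bits: 11000001
Step 2 - Add 1: 11000001 + 1
= 11000010 (represents -62)


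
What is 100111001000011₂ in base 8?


Group into 3-bit groups: 100111001000011
  100 = 4
  111 = 7
  001 = 1
  000 = 0
  011 = 3
= 0o47103


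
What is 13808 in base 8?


Divide by 8 repeatedly:
13808 ÷ 8 = 1726 remainder 0
1726 ÷ 8 = 215 remainder 6
215 ÷ 8 = 26 remainder 7
26 ÷ 8 = 3 remainder 2
3 ÷ 8 = 0 remainder 3
Reading remainders bottom-up:
= 0o32760


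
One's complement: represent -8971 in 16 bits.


Original: 0010001100001011
Invert all bits:
  bit 0: 0 → 1
  bit 1: 0 → 1
  bit 2: 1 → 0
  bit 3: 0 → 1
  bit 4: 0 → 1
  bit 5: 0 → 1
  bit 6: 1 → 0
  bit 7: 1 → 0
  bit 8: 0 → 1
  bit 9: 0 → 1
  bit 10: 0 → 1
  bit 11: 0 → 1
  bit 12: 1 → 0
  bit 13: 0 → 1
  bit 14: 1 → 0
  bit 15: 1 → 0
= 1101110011110100


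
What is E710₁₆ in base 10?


Positional values:
Position 0: 0 × 16^0 = 0 × 1 = 0
Position 1: 1 × 16^1 = 1 × 16 = 16
Position 2: 7 × 16^2 = 7 × 256 = 1792
Position 3: E × 16^3 = 14 × 4096 = 57344
Sum = 0 + 16 + 1792 + 57344
= 59152


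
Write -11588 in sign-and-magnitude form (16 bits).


Sign bit: 1 (negative)
Magnitude: 11588 = 010110101000100
= 1010110101000100


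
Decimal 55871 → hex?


Divide by 16 repeatedly:
55871 ÷ 16 = 3491 remainder 15 (F)
3491 ÷ 16 = 218 remainder 3 (3)
218 ÷ 16 = 13 remainder 10 (A)
13 ÷ 16 = 0 remainder 13 (D)
Reading remainders bottom-up:
= 0xDA3F


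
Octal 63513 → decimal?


Positional values:
Position 0: 3 × 8^0 = 3
Position 1: 1 × 8^1 = 8
Position 2: 5 × 8^2 = 320
Position 3: 3 × 8^3 = 1536
Position 4: 6 × 8^4 = 24576
Sum = 3 + 8 + 320 + 1536 + 24576
= 26443


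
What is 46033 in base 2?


Divide by 2 repeatedly:
46033 ÷ 2 = 23016 remainder 1
23016 ÷ 2 = 11508 remainder 0
11508 ÷ 2 = 5754 remainder 0
5754 ÷ 2 = 2877 remainder 0
2877 ÷ 2 = 1438 remainder 1
1438 ÷ 2 = 719 remainder 0
719 ÷ 2 = 359 remainder 1
359 ÷ 2 = 179 remainder 1
179 ÷ 2 = 89 remainder 1
89 ÷ 2 = 44 remainder 1
44 ÷ 2 = 22 remainder 0
22 ÷ 2 = 11 remainder 0
11 ÷ 2 = 5 remainder 1
5 ÷ 2 = 2 remainder 1
2 ÷ 2 = 1 remainder 0
1 ÷ 2 = 0 remainder 1
Reading remainders bottom-up:
= 1011001111010001


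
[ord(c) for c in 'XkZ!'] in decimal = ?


String: 'XkZ!'  (4 characters)
Per-character ASCII lookup:
  'X': uppercase starts at 65: 'X' = 65 + 23 = 88
  'k': lowercase starts at 97: 'k' = 97 + 10 = 107
  'Z': uppercase starts at 65: 'Z' = 65 + 25 = 90
  '!': special character: '!' = 33
= 88 107 90 33


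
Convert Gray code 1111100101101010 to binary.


Gray code: 1111100101101010
MSB stays the same: 1
Each subsequent bit = prev_binary XOR current_gray:
  B[1] = 1 XOR 1 = 0
  B[2] = 0 XOR 1 = 1
  B[3] = 1 XOR 1 = 0
  B[4] = 0 XOR 1 = 1
  B[5] = 1 XOR 0 = 1
  B[6] = 1 XOR 0 = 1
  B[7] = 1 XOR 1 = 0
  B[8] = 0 XOR 0 = 0
  B[9] = 0 XOR 1 = 1
  B[10] = 1 XOR 1 = 0
  B[11] = 0 XOR 0 = 0
  B[12] = 0 XOR 1 = 1
  B[13] = 1 XOR 0 = 1
  B[14] = 1 XOR 1 = 0
  B[15] = 0 XOR 0 = 0
= 1010111001001100 (44620 decimal)


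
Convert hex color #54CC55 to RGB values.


Hex: #54CC55
R = 54₁₆ = 84
G = CC₁₆ = 204
B = 55₁₆ = 85
= RGB(84, 204, 85)


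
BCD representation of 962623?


Each digit → 4-bit binary:
  9 → 1001
  6 → 0110
  2 → 0010
  6 → 0110
  2 → 0010
  3 → 0011
= 1001 0110 0010 0110 0010 0011


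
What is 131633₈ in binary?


Each octal digit → 3 binary bits:
  1 = 001
  3 = 011
  1 = 001
  6 = 110
  3 = 011
  3 = 011
Concatenate: 001 011 001 110 011 011
= 001011001110011011


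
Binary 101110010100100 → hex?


Group into 4-bit nibbles: 0101110010100100
  0101 = 5
  1100 = C
  1010 = A
  0100 = 4
= 0x5CA4


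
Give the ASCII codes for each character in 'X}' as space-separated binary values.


String: 'X}'  (2 characters)
Per-character ASCII lookup:
  'X': uppercase starts at 65: 'X' = 65 + 23 = 88 → 1011000
  '}': special character: '}' = 125 → 1111101
= 1011000 1111101


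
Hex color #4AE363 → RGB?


Hex: #4AE363
R = 4A₁₆ = 74
G = E3₁₆ = 227
B = 63₁₆ = 99
= RGB(74, 227, 99)


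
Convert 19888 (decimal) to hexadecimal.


Divide by 16 repeatedly:
19888 ÷ 16 = 1243 remainder 0 (0)
1243 ÷ 16 = 77 remainder 11 (B)
77 ÷ 16 = 4 remainder 13 (D)
4 ÷ 16 = 0 remainder 4 (4)
Reading remainders bottom-up:
= 0x4DB0


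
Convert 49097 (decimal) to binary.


Divide by 2 repeatedly:
49097 ÷ 2 = 24548 remainder 1
24548 ÷ 2 = 12274 remainder 0
12274 ÷ 2 = 6137 remainder 0
6137 ÷ 2 = 3068 remainder 1
3068 ÷ 2 = 1534 remainder 0
1534 ÷ 2 = 767 remainder 0
767 ÷ 2 = 383 remainder 1
383 ÷ 2 = 191 remainder 1
191 ÷ 2 = 95 remainder 1
95 ÷ 2 = 47 remainder 1
47 ÷ 2 = 23 remainder 1
23 ÷ 2 = 11 remainder 1
11 ÷ 2 = 5 remainder 1
5 ÷ 2 = 2 remainder 1
2 ÷ 2 = 1 remainder 0
1 ÷ 2 = 0 remainder 1
Reading remainders bottom-up:
= 1011111111001001


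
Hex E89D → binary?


Each hex digit → 4 binary bits:
  E = 1110
  8 = 1000
  9 = 1001
  D = 1101
Concatenate: 1110 1000 1001 1101
= 1110100010011101


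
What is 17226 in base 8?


Divide by 8 repeatedly:
17226 ÷ 8 = 2153 remainder 2
2153 ÷ 8 = 269 remainder 1
269 ÷ 8 = 33 remainder 5
33 ÷ 8 = 4 remainder 1
4 ÷ 8 = 0 remainder 4
Reading remainders bottom-up:
= 0o41512


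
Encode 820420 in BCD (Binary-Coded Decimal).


Each digit → 4-bit binary:
  8 → 1000
  2 → 0010
  0 → 0000
  4 → 0100
  2 → 0010
  0 → 0000
= 1000 0010 0000 0100 0010 0000


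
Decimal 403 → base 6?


Divide by 6 repeatedly:
403 ÷ 6 = 67 remainder 1
67 ÷ 6 = 11 remainder 1
11 ÷ 6 = 1 remainder 5
1 ÷ 6 = 0 remainder 1
Reading remainders bottom-up:
= 1511


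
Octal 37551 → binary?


Each octal digit → 3 binary bits:
  3 = 011
  7 = 111
  5 = 101
  5 = 101
  1 = 001
Concatenate: 011 111 101 101 001
= 011111101101001


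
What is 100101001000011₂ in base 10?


Positional values:
Bit 0: 1 × 2^0 = 1
Bit 1: 1 × 2^1 = 2
Bit 6: 1 × 2^6 = 64
Bit 9: 1 × 2^9 = 512
Bit 11: 1 × 2^11 = 2048
Bit 14: 1 × 2^14 = 16384
Sum = 1 + 2 + 64 + 512 + 2048 + 16384
= 19011


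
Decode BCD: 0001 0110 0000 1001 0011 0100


Each 4-bit group → digit:
  0001 → 1
  0110 → 6
  0000 → 0
  1001 → 9
  0011 → 3
  0100 → 4
= 160934


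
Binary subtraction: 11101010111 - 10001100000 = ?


Align and subtract column by column (LSB to MSB, borrowing when needed):
  11101010111
- 10001100000
  -----------
  col 0: (1 - 0 borrow-in) - 0 → 1 - 0 = 1, borrow out 0
  col 1: (1 - 0 borrow-in) - 0 → 1 - 0 = 1, borrow out 0
  col 2: (1 - 0 borrow-in) - 0 → 1 - 0 = 1, borrow out 0
  col 3: (0 - 0 borrow-in) - 0 → 0 - 0 = 0, borrow out 0
  col 4: (1 - 0 borrow-in) - 0 → 1 - 0 = 1, borrow out 0
  col 5: (0 - 0 borrow-in) - 1 → borrow from next column: (0+2) - 1 = 1, borrow out 1
  col 6: (1 - 1 borrow-in) - 1 → borrow from next column: (0+2) - 1 = 1, borrow out 1
  col 7: (0 - 1 borrow-in) - 0 → borrow from next column: (-1+2) - 0 = 1, borrow out 1
  col 8: (1 - 1 borrow-in) - 0 → 0 - 0 = 0, borrow out 0
  col 9: (1 - 0 borrow-in) - 0 → 1 - 0 = 1, borrow out 0
  col 10: (1 - 0 borrow-in) - 1 → 1 - 1 = 0, borrow out 0
Reading bits MSB→LSB: 01011110111
Strip leading zeros: 1011110111
= 1011110111


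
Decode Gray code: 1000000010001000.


Gray code: 1000000010001000
MSB stays the same: 1
Each subsequent bit = prev_binary XOR current_gray:
  B[1] = 1 XOR 0 = 1
  B[2] = 1 XOR 0 = 1
  B[3] = 1 XOR 0 = 1
  B[4] = 1 XOR 0 = 1
  B[5] = 1 XOR 0 = 1
  B[6] = 1 XOR 0 = 1
  B[7] = 1 XOR 0 = 1
  B[8] = 1 XOR 1 = 0
  B[9] = 0 XOR 0 = 0
  B[10] = 0 XOR 0 = 0
  B[11] = 0 XOR 0 = 0
  B[12] = 0 XOR 1 = 1
  B[13] = 1 XOR 0 = 1
  B[14] = 1 XOR 0 = 1
  B[15] = 1 XOR 0 = 1
= 1111111100001111 (65295 decimal)


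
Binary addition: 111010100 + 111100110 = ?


Align and add column by column (LSB to MSB, carry propagating):
  0111010100
+ 0111100110
  ----------
  col 0: 0 + 0 + 0 (carry in) = 0 → bit 0, carry out 0
  col 1: 0 + 1 + 0 (carry in) = 1 → bit 1, carry out 0
  col 2: 1 + 1 + 0 (carry in) = 2 → bit 0, carry out 1
  col 3: 0 + 0 + 1 (carry in) = 1 → bit 1, carry out 0
  col 4: 1 + 0 + 0 (carry in) = 1 → bit 1, carry out 0
  col 5: 0 + 1 + 0 (carry in) = 1 → bit 1, carry out 0
  col 6: 1 + 1 + 0 (carry in) = 2 → bit 0, carry out 1
  col 7: 1 + 1 + 1 (carry in) = 3 → bit 1, carry out 1
  col 8: 1 + 1 + 1 (carry in) = 3 → bit 1, carry out 1
  col 9: 0 + 0 + 1 (carry in) = 1 → bit 1, carry out 0
Reading bits MSB→LSB: 1110111010
Strip leading zeros: 1110111010
= 1110111010


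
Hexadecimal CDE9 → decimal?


Positional values:
Position 0: 9 × 16^0 = 9 × 1 = 9
Position 1: E × 16^1 = 14 × 16 = 224
Position 2: D × 16^2 = 13 × 256 = 3328
Position 3: C × 16^3 = 12 × 4096 = 49152
Sum = 9 + 224 + 3328 + 49152
= 52713


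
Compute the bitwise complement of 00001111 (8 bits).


Original: 00001111
Invert all bits:
  bit 0: 0 → 1
  bit 1: 0 → 1
  bit 2: 0 → 1
  bit 3: 0 → 1
  bit 4: 1 → 0
  bit 5: 1 → 0
  bit 6: 1 → 0
  bit 7: 1 → 0
= 11110000


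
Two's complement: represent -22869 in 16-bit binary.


Original: 0101100101010101
Step 1 - Invert all bits: 1010011010101010
Step 2 - Add 1: 1010011010101010 + 1
= 1010011010101011 (represents -22869)


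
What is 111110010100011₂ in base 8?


Group into 3-bit groups: 111110010100011
  111 = 7
  110 = 6
  010 = 2
  100 = 4
  011 = 3
= 0o76243


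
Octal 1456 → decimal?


Positional values:
Position 0: 6 × 8^0 = 6
Position 1: 5 × 8^1 = 40
Position 2: 4 × 8^2 = 256
Position 3: 1 × 8^3 = 512
Sum = 6 + 40 + 256 + 512
= 814


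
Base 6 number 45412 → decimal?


Positional values (base 6):
  2 × 6^0 = 2 × 1 = 2
  1 × 6^1 = 1 × 6 = 6
  4 × 6^2 = 4 × 36 = 144
  5 × 6^3 = 5 × 216 = 1080
  4 × 6^4 = 4 × 1296 = 5184
Sum = 2 + 6 + 144 + 1080 + 5184
= 6416


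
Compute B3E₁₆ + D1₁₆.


Align and add column by column (LSB to MSB, each column mod 16 with carry):
  0B3E
+ 00D1
  ----
  col 0: E(14) + 1(1) + 0 (carry in) = 15 → F(15), carry out 0
  col 1: 3(3) + D(13) + 0 (carry in) = 16 → 0(0), carry out 1
  col 2: B(11) + 0(0) + 1 (carry in) = 12 → C(12), carry out 0
  col 3: 0(0) + 0(0) + 0 (carry in) = 0 → 0(0), carry out 0
Reading digits MSB→LSB: 0C0F
Strip leading zeros: C0F
= 0xC0F


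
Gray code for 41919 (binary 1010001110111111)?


Binary: 1010001110111111
Gray code: G = B XOR (B >> 1)
B >> 1 = 0101000111011111
1010001110111111 XOR 0101000111011111:
  1 XOR 0 = 1
  0 XOR 1 = 1
  1 XOR 0 = 1
  0 XOR 1 = 1
  0 XOR 0 = 0
  0 XOR 0 = 0
  1 XOR 0 = 1
  1 XOR 1 = 0
  1 XOR 1 = 0
  0 XOR 1 = 1
  1 XOR 0 = 1
  1 XOR 1 = 0
  1 XOR 1 = 0
  1 XOR 1 = 0
  1 XOR 1 = 0
  1 XOR 1 = 0
= 1111001001100000


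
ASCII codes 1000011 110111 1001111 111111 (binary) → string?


Codes (binary): 1000011 110111 1001111 111111
Per-code ASCII lookup:
  1000011 = 67  (range 65-90: uppercase, 67 - 65 = 2) → 'C'
  110111 = 55  (range 48-57: digits, 55 - 48 = 7) → '7'
  1001111 = 79  (range 65-90: uppercase, 79 - 65 = 14) → 'O'
  111111 = 63  (special character) → '?'
= 'C7O?'


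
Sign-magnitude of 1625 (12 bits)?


Sign bit: 0 (positive)
Magnitude: 1625 = 11001011001
= 011001011001


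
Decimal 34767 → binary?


Divide by 2 repeatedly:
34767 ÷ 2 = 17383 remainder 1
17383 ÷ 2 = 8691 remainder 1
8691 ÷ 2 = 4345 remainder 1
4345 ÷ 2 = 2172 remainder 1
2172 ÷ 2 = 1086 remainder 0
1086 ÷ 2 = 543 remainder 0
543 ÷ 2 = 271 remainder 1
271 ÷ 2 = 135 remainder 1
135 ÷ 2 = 67 remainder 1
67 ÷ 2 = 33 remainder 1
33 ÷ 2 = 16 remainder 1
16 ÷ 2 = 8 remainder 0
8 ÷ 2 = 4 remainder 0
4 ÷ 2 = 2 remainder 0
2 ÷ 2 = 1 remainder 0
1 ÷ 2 = 0 remainder 1
Reading remainders bottom-up:
= 1000011111001111


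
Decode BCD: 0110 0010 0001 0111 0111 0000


Each 4-bit group → digit:
  0110 → 6
  0010 → 2
  0001 → 1
  0111 → 7
  0111 → 7
  0000 → 0
= 621770


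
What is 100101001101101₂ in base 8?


Group into 3-bit groups: 100101001101101
  100 = 4
  101 = 5
  001 = 1
  101 = 5
  101 = 5
= 0o45155


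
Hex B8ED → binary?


Each hex digit → 4 binary bits:
  B = 1011
  8 = 1000
  E = 1110
  D = 1101
Concatenate: 1011 1000 1110 1101
= 1011100011101101


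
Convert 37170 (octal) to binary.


Each octal digit → 3 binary bits:
  3 = 011
  7 = 111
  1 = 001
  7 = 111
  0 = 000
Concatenate: 011 111 001 111 000
= 011111001111000


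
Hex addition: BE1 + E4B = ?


Align and add column by column (LSB to MSB, each column mod 16 with carry):
  0BE1
+ 0E4B
  ----
  col 0: 1(1) + B(11) + 0 (carry in) = 12 → C(12), carry out 0
  col 1: E(14) + 4(4) + 0 (carry in) = 18 → 2(2), carry out 1
  col 2: B(11) + E(14) + 1 (carry in) = 26 → A(10), carry out 1
  col 3: 0(0) + 0(0) + 1 (carry in) = 1 → 1(1), carry out 0
Reading digits MSB→LSB: 1A2C
Strip leading zeros: 1A2C
= 0x1A2C


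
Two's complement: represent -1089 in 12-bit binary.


Original: 010001000001
Step 1 - Invert all bits: 101110111110
Step 2 - Add 1: 101110111110 + 1
= 101110111111 (represents -1089)


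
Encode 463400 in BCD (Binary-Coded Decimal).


Each digit → 4-bit binary:
  4 → 0100
  6 → 0110
  3 → 0011
  4 → 0100
  0 → 0000
  0 → 0000
= 0100 0110 0011 0100 0000 0000


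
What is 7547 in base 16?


Divide by 16 repeatedly:
7547 ÷ 16 = 471 remainder 11 (B)
471 ÷ 16 = 29 remainder 7 (7)
29 ÷ 16 = 1 remainder 13 (D)
1 ÷ 16 = 0 remainder 1 (1)
Reading remainders bottom-up:
= 0x1D7B


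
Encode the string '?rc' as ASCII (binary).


String: '?rc'  (3 characters)
Per-character ASCII lookup:
  '?': special character: '?' = 63 → 111111
  'r': lowercase starts at 97: 'r' = 97 + 17 = 114 → 1110010
  'c': lowercase starts at 97: 'c' = 97 + 2 = 99 → 1100011
= 111111 1110010 1100011


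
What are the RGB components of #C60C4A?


Hex: #C60C4A
R = C6₁₆ = 198
G = 0C₁₆ = 12
B = 4A₁₆ = 74
= RGB(198, 12, 74)


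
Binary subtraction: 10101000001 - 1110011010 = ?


Align and subtract column by column (LSB to MSB, borrowing when needed):
  10101000001
- 01110011010
  -----------
  col 0: (1 - 0 borrow-in) - 0 → 1 - 0 = 1, borrow out 0
  col 1: (0 - 0 borrow-in) - 1 → borrow from next column: (0+2) - 1 = 1, borrow out 1
  col 2: (0 - 1 borrow-in) - 0 → borrow from next column: (-1+2) - 0 = 1, borrow out 1
  col 3: (0 - 1 borrow-in) - 1 → borrow from next column: (-1+2) - 1 = 0, borrow out 1
  col 4: (0 - 1 borrow-in) - 1 → borrow from next column: (-1+2) - 1 = 0, borrow out 1
  col 5: (0 - 1 borrow-in) - 0 → borrow from next column: (-1+2) - 0 = 1, borrow out 1
  col 6: (1 - 1 borrow-in) - 0 → 0 - 0 = 0, borrow out 0
  col 7: (0 - 0 borrow-in) - 1 → borrow from next column: (0+2) - 1 = 1, borrow out 1
  col 8: (1 - 1 borrow-in) - 1 → borrow from next column: (0+2) - 1 = 1, borrow out 1
  col 9: (0 - 1 borrow-in) - 1 → borrow from next column: (-1+2) - 1 = 0, borrow out 1
  col 10: (1 - 1 borrow-in) - 0 → 0 - 0 = 0, borrow out 0
Reading bits MSB→LSB: 00110100111
Strip leading zeros: 110100111
= 110100111


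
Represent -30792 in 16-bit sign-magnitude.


Sign bit: 1 (negative)
Magnitude: 30792 = 111100001001000
= 1111100001001000


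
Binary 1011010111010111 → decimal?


Positional values:
Bit 0: 1 × 2^0 = 1
Bit 1: 1 × 2^1 = 2
Bit 2: 1 × 2^2 = 4
Bit 4: 1 × 2^4 = 16
Bit 6: 1 × 2^6 = 64
Bit 7: 1 × 2^7 = 128
Bit 8: 1 × 2^8 = 256
Bit 10: 1 × 2^10 = 1024
Bit 12: 1 × 2^12 = 4096
Bit 13: 1 × 2^13 = 8192
Bit 15: 1 × 2^15 = 32768
Sum = 1 + 2 + 4 + 16 + 64 + 128 + 256 + 1024 + 4096 + 8192 + 32768
= 46551


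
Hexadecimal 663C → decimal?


Positional values:
Position 0: C × 16^0 = 12 × 1 = 12
Position 1: 3 × 16^1 = 3 × 16 = 48
Position 2: 6 × 16^2 = 6 × 256 = 1536
Position 3: 6 × 16^3 = 6 × 4096 = 24576
Sum = 12 + 48 + 1536 + 24576
= 26172


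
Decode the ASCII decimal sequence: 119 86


Codes (decimal): 119 86
Per-code ASCII lookup:
  119  (range 97-122: lowercase, 119 - 97 = 22) → 'w'
  86  (range 65-90: uppercase, 86 - 65 = 21) → 'V'
= 'wV'


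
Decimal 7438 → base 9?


Divide by 9 repeatedly:
7438 ÷ 9 = 826 remainder 4
826 ÷ 9 = 91 remainder 7
91 ÷ 9 = 10 remainder 1
10 ÷ 9 = 1 remainder 1
1 ÷ 9 = 0 remainder 1
Reading remainders bottom-up:
= 11174


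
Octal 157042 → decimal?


Positional values:
Position 0: 2 × 8^0 = 2
Position 1: 4 × 8^1 = 32
Position 2: 0 × 8^2 = 0
Position 3: 7 × 8^3 = 3584
Position 4: 5 × 8^4 = 20480
Position 5: 1 × 8^5 = 32768
Sum = 2 + 32 + 0 + 3584 + 20480 + 32768
= 56866


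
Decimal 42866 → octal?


Divide by 8 repeatedly:
42866 ÷ 8 = 5358 remainder 2
5358 ÷ 8 = 669 remainder 6
669 ÷ 8 = 83 remainder 5
83 ÷ 8 = 10 remainder 3
10 ÷ 8 = 1 remainder 2
1 ÷ 8 = 0 remainder 1
Reading remainders bottom-up:
= 0o123562


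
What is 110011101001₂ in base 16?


Group into 4-bit nibbles: 110011101001
  1100 = C
  1110 = E
  1001 = 9
= 0xCE9


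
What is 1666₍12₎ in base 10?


Positional values (base 12):
  6 × 12^0 = 6 × 1 = 6
  6 × 12^1 = 6 × 12 = 72
  6 × 12^2 = 6 × 144 = 864
  1 × 12^3 = 1 × 1728 = 1728
Sum = 6 + 72 + 864 + 1728
= 2670


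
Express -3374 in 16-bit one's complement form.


Original: 0000110100101110
Invert all bits:
  bit 0: 0 → 1
  bit 1: 0 → 1
  bit 2: 0 → 1
  bit 3: 0 → 1
  bit 4: 1 → 0
  bit 5: 1 → 0
  bit 6: 0 → 1
  bit 7: 1 → 0
  bit 8: 0 → 1
  bit 9: 0 → 1
  bit 10: 1 → 0
  bit 11: 0 → 1
  bit 12: 1 → 0
  bit 13: 1 → 0
  bit 14: 1 → 0
  bit 15: 0 → 1
= 1111001011010001


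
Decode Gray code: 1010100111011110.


Gray code: 1010100111011110
MSB stays the same: 1
Each subsequent bit = prev_binary XOR current_gray:
  B[1] = 1 XOR 0 = 1
  B[2] = 1 XOR 1 = 0
  B[3] = 0 XOR 0 = 0
  B[4] = 0 XOR 1 = 1
  B[5] = 1 XOR 0 = 1
  B[6] = 1 XOR 0 = 1
  B[7] = 1 XOR 1 = 0
  B[8] = 0 XOR 1 = 1
  B[9] = 1 XOR 1 = 0
  B[10] = 0 XOR 0 = 0
  B[11] = 0 XOR 1 = 1
  B[12] = 1 XOR 1 = 0
  B[13] = 0 XOR 1 = 1
  B[14] = 1 XOR 1 = 0
  B[15] = 0 XOR 0 = 0
= 1100111010010100 (52884 decimal)


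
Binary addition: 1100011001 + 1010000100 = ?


Align and add column by column (LSB to MSB, carry propagating):
  01100011001
+ 01010000100
  -----------
  col 0: 1 + 0 + 0 (carry in) = 1 → bit 1, carry out 0
  col 1: 0 + 0 + 0 (carry in) = 0 → bit 0, carry out 0
  col 2: 0 + 1 + 0 (carry in) = 1 → bit 1, carry out 0
  col 3: 1 + 0 + 0 (carry in) = 1 → bit 1, carry out 0
  col 4: 1 + 0 + 0 (carry in) = 1 → bit 1, carry out 0
  col 5: 0 + 0 + 0 (carry in) = 0 → bit 0, carry out 0
  col 6: 0 + 0 + 0 (carry in) = 0 → bit 0, carry out 0
  col 7: 0 + 1 + 0 (carry in) = 1 → bit 1, carry out 0
  col 8: 1 + 0 + 0 (carry in) = 1 → bit 1, carry out 0
  col 9: 1 + 1 + 0 (carry in) = 2 → bit 0, carry out 1
  col 10: 0 + 0 + 1 (carry in) = 1 → bit 1, carry out 0
Reading bits MSB→LSB: 10110011101
Strip leading zeros: 10110011101
= 10110011101


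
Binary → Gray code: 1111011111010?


Binary: 1111011111010
Gray code: G = B XOR (B >> 1)
B >> 1 = 0111101111101
1111011111010 XOR 0111101111101:
  1 XOR 0 = 1
  1 XOR 1 = 0
  1 XOR 1 = 0
  1 XOR 1 = 0
  0 XOR 1 = 1
  1 XOR 0 = 1
  1 XOR 1 = 0
  1 XOR 1 = 0
  1 XOR 1 = 0
  1 XOR 1 = 0
  0 XOR 1 = 1
  1 XOR 0 = 1
  0 XOR 1 = 1
= 1000110000111


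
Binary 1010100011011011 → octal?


Group into 3-bit groups: 001010100011011011
  001 = 1
  010 = 2
  100 = 4
  011 = 3
  011 = 3
  011 = 3
= 0o124333


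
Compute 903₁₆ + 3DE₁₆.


Align and add column by column (LSB to MSB, each column mod 16 with carry):
  0903
+ 03DE
  ----
  col 0: 3(3) + E(14) + 0 (carry in) = 17 → 1(1), carry out 1
  col 1: 0(0) + D(13) + 1 (carry in) = 14 → E(14), carry out 0
  col 2: 9(9) + 3(3) + 0 (carry in) = 12 → C(12), carry out 0
  col 3: 0(0) + 0(0) + 0 (carry in) = 0 → 0(0), carry out 0
Reading digits MSB→LSB: 0CE1
Strip leading zeros: CE1
= 0xCE1


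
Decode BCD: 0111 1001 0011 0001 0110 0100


Each 4-bit group → digit:
  0111 → 7
  1001 → 9
  0011 → 3
  0001 → 1
  0110 → 6
  0100 → 4
= 793164


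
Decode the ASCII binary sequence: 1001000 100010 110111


Codes (binary): 1001000 100010 110111
Per-code ASCII lookup:
  1001000 = 72  (range 65-90: uppercase, 72 - 65 = 7) → 'H'
  100010 = 34  (special character) → '"'
  110111 = 55  (range 48-57: digits, 55 - 48 = 7) → '7'
= 'H"7'


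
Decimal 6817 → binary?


Divide by 2 repeatedly:
6817 ÷ 2 = 3408 remainder 1
3408 ÷ 2 = 1704 remainder 0
1704 ÷ 2 = 852 remainder 0
852 ÷ 2 = 426 remainder 0
426 ÷ 2 = 213 remainder 0
213 ÷ 2 = 106 remainder 1
106 ÷ 2 = 53 remainder 0
53 ÷ 2 = 26 remainder 1
26 ÷ 2 = 13 remainder 0
13 ÷ 2 = 6 remainder 1
6 ÷ 2 = 3 remainder 0
3 ÷ 2 = 1 remainder 1
1 ÷ 2 = 0 remainder 1
Reading remainders bottom-up:
= 1101010100001


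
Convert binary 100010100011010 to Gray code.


Binary: 100010100011010
Gray code: G = B XOR (B >> 1)
B >> 1 = 010001010001101
100010100011010 XOR 010001010001101:
  1 XOR 0 = 1
  0 XOR 1 = 1
  0 XOR 0 = 0
  0 XOR 0 = 0
  1 XOR 0 = 1
  0 XOR 1 = 1
  1 XOR 0 = 1
  0 XOR 1 = 1
  0 XOR 0 = 0
  0 XOR 0 = 0
  1 XOR 0 = 1
  1 XOR 1 = 0
  0 XOR 1 = 1
  1 XOR 0 = 1
  0 XOR 1 = 1
= 110011110010111


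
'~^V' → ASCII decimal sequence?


String: '~^V'  (3 characters)
Per-character ASCII lookup:
  '~': special character: '~' = 126
  '^': special character: '^' = 94
  'V': uppercase starts at 65: 'V' = 65 + 21 = 86
= 126 94 86


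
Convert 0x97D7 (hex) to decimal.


Positional values:
Position 0: 7 × 16^0 = 7 × 1 = 7
Position 1: D × 16^1 = 13 × 16 = 208
Position 2: 7 × 16^2 = 7 × 256 = 1792
Position 3: 9 × 16^3 = 9 × 4096 = 36864
Sum = 7 + 208 + 1792 + 36864
= 38871


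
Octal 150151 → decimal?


Positional values:
Position 0: 1 × 8^0 = 1
Position 1: 5 × 8^1 = 40
Position 2: 1 × 8^2 = 64
Position 3: 0 × 8^3 = 0
Position 4: 5 × 8^4 = 20480
Position 5: 1 × 8^5 = 32768
Sum = 1 + 40 + 64 + 0 + 20480 + 32768
= 53353


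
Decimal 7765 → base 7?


Divide by 7 repeatedly:
7765 ÷ 7 = 1109 remainder 2
1109 ÷ 7 = 158 remainder 3
158 ÷ 7 = 22 remainder 4
22 ÷ 7 = 3 remainder 1
3 ÷ 7 = 0 remainder 3
Reading remainders bottom-up:
= 31432


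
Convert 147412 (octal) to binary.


Each octal digit → 3 binary bits:
  1 = 001
  4 = 100
  7 = 111
  4 = 100
  1 = 001
  2 = 010
Concatenate: 001 100 111 100 001 010
= 001100111100001010


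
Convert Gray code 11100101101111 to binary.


Gray code: 11100101101111
MSB stays the same: 1
Each subsequent bit = prev_binary XOR current_gray:
  B[1] = 1 XOR 1 = 0
  B[2] = 0 XOR 1 = 1
  B[3] = 1 XOR 0 = 1
  B[4] = 1 XOR 0 = 1
  B[5] = 1 XOR 1 = 0
  B[6] = 0 XOR 0 = 0
  B[7] = 0 XOR 1 = 1
  B[8] = 1 XOR 1 = 0
  B[9] = 0 XOR 0 = 0
  B[10] = 0 XOR 1 = 1
  B[11] = 1 XOR 1 = 0
  B[12] = 0 XOR 1 = 1
  B[13] = 1 XOR 1 = 0
= 10111001001010 (11850 decimal)


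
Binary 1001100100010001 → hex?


Group into 4-bit nibbles: 1001100100010001
  1001 = 9
  1001 = 9
  0001 = 1
  0001 = 1
= 0x9911


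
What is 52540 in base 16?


Divide by 16 repeatedly:
52540 ÷ 16 = 3283 remainder 12 (C)
3283 ÷ 16 = 205 remainder 3 (3)
205 ÷ 16 = 12 remainder 13 (D)
12 ÷ 16 = 0 remainder 12 (C)
Reading remainders bottom-up:
= 0xCD3C


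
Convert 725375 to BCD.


Each digit → 4-bit binary:
  7 → 0111
  2 → 0010
  5 → 0101
  3 → 0011
  7 → 0111
  5 → 0101
= 0111 0010 0101 0011 0111 0101


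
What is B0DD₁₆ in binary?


Each hex digit → 4 binary bits:
  B = 1011
  0 = 0000
  D = 1101
  D = 1101
Concatenate: 1011 0000 1101 1101
= 1011000011011101


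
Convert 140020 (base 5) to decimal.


Positional values (base 5):
  0 × 5^0 = 0 × 1 = 0
  2 × 5^1 = 2 × 5 = 10
  0 × 5^2 = 0 × 25 = 0
  0 × 5^3 = 0 × 125 = 0
  4 × 5^4 = 4 × 625 = 2500
  1 × 5^5 = 1 × 3125 = 3125
Sum = 0 + 10 + 0 + 0 + 2500 + 3125
= 5635


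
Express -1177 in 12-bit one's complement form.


Original: 010010011001
Invert all bits:
  bit 0: 0 → 1
  bit 1: 1 → 0
  bit 2: 0 → 1
  bit 3: 0 → 1
  bit 4: 1 → 0
  bit 5: 0 → 1
  bit 6: 0 → 1
  bit 7: 1 → 0
  bit 8: 1 → 0
  bit 9: 0 → 1
  bit 10: 0 → 1
  bit 11: 1 → 0
= 101101100110


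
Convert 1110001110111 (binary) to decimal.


Positional values:
Bit 0: 1 × 2^0 = 1
Bit 1: 1 × 2^1 = 2
Bit 2: 1 × 2^2 = 4
Bit 4: 1 × 2^4 = 16
Bit 5: 1 × 2^5 = 32
Bit 6: 1 × 2^6 = 64
Bit 10: 1 × 2^10 = 1024
Bit 11: 1 × 2^11 = 2048
Bit 12: 1 × 2^12 = 4096
Sum = 1 + 2 + 4 + 16 + 32 + 64 + 1024 + 2048 + 4096
= 7287


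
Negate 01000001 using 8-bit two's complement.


Original: 01000001
Step 1 - Invert all bits: 10111110
Step 2 - Add 1: 10111110 + 1
= 10111111 (represents -65)


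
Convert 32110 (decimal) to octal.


Divide by 8 repeatedly:
32110 ÷ 8 = 4013 remainder 6
4013 ÷ 8 = 501 remainder 5
501 ÷ 8 = 62 remainder 5
62 ÷ 8 = 7 remainder 6
7 ÷ 8 = 0 remainder 7
Reading remainders bottom-up:
= 0o76556


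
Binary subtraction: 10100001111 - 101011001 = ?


Align and subtract column by column (LSB to MSB, borrowing when needed):
  10100001111
- 00101011001
  -----------
  col 0: (1 - 0 borrow-in) - 1 → 1 - 1 = 0, borrow out 0
  col 1: (1 - 0 borrow-in) - 0 → 1 - 0 = 1, borrow out 0
  col 2: (1 - 0 borrow-in) - 0 → 1 - 0 = 1, borrow out 0
  col 3: (1 - 0 borrow-in) - 1 → 1 - 1 = 0, borrow out 0
  col 4: (0 - 0 borrow-in) - 1 → borrow from next column: (0+2) - 1 = 1, borrow out 1
  col 5: (0 - 1 borrow-in) - 0 → borrow from next column: (-1+2) - 0 = 1, borrow out 1
  col 6: (0 - 1 borrow-in) - 1 → borrow from next column: (-1+2) - 1 = 0, borrow out 1
  col 7: (0 - 1 borrow-in) - 0 → borrow from next column: (-1+2) - 0 = 1, borrow out 1
  col 8: (1 - 1 borrow-in) - 1 → borrow from next column: (0+2) - 1 = 1, borrow out 1
  col 9: (0 - 1 borrow-in) - 0 → borrow from next column: (-1+2) - 0 = 1, borrow out 1
  col 10: (1 - 1 borrow-in) - 0 → 0 - 0 = 0, borrow out 0
Reading bits MSB→LSB: 01110110110
Strip leading zeros: 1110110110
= 1110110110


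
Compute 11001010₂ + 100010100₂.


Align and add column by column (LSB to MSB, carry propagating):
  0011001010
+ 0100010100
  ----------
  col 0: 0 + 0 + 0 (carry in) = 0 → bit 0, carry out 0
  col 1: 1 + 0 + 0 (carry in) = 1 → bit 1, carry out 0
  col 2: 0 + 1 + 0 (carry in) = 1 → bit 1, carry out 0
  col 3: 1 + 0 + 0 (carry in) = 1 → bit 1, carry out 0
  col 4: 0 + 1 + 0 (carry in) = 1 → bit 1, carry out 0
  col 5: 0 + 0 + 0 (carry in) = 0 → bit 0, carry out 0
  col 6: 1 + 0 + 0 (carry in) = 1 → bit 1, carry out 0
  col 7: 1 + 0 + 0 (carry in) = 1 → bit 1, carry out 0
  col 8: 0 + 1 + 0 (carry in) = 1 → bit 1, carry out 0
  col 9: 0 + 0 + 0 (carry in) = 0 → bit 0, carry out 0
Reading bits MSB→LSB: 0111011110
Strip leading zeros: 111011110
= 111011110


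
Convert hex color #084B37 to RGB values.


Hex: #084B37
R = 08₁₆ = 8
G = 4B₁₆ = 75
B = 37₁₆ = 55
= RGB(8, 75, 55)


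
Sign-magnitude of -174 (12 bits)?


Sign bit: 1 (negative)
Magnitude: 174 = 00010101110
= 100010101110


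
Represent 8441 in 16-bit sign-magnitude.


Sign bit: 0 (positive)
Magnitude: 8441 = 010000011111001
= 0010000011111001


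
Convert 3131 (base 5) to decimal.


Positional values (base 5):
  1 × 5^0 = 1 × 1 = 1
  3 × 5^1 = 3 × 5 = 15
  1 × 5^2 = 1 × 25 = 25
  3 × 5^3 = 3 × 125 = 375
Sum = 1 + 15 + 25 + 375
= 416


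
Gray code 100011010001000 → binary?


Gray code: 100011010001000
MSB stays the same: 1
Each subsequent bit = prev_binary XOR current_gray:
  B[1] = 1 XOR 0 = 1
  B[2] = 1 XOR 0 = 1
  B[3] = 1 XOR 0 = 1
  B[4] = 1 XOR 1 = 0
  B[5] = 0 XOR 1 = 1
  B[6] = 1 XOR 0 = 1
  B[7] = 1 XOR 1 = 0
  B[8] = 0 XOR 0 = 0
  B[9] = 0 XOR 0 = 0
  B[10] = 0 XOR 0 = 0
  B[11] = 0 XOR 1 = 1
  B[12] = 1 XOR 0 = 1
  B[13] = 1 XOR 0 = 1
  B[14] = 1 XOR 0 = 1
= 111101100001111 (31503 decimal)


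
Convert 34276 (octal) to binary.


Each octal digit → 3 binary bits:
  3 = 011
  4 = 100
  2 = 010
  7 = 111
  6 = 110
Concatenate: 011 100 010 111 110
= 011100010111110


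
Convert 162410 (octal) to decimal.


Positional values:
Position 0: 0 × 8^0 = 0
Position 1: 1 × 8^1 = 8
Position 2: 4 × 8^2 = 256
Position 3: 2 × 8^3 = 1024
Position 4: 6 × 8^4 = 24576
Position 5: 1 × 8^5 = 32768
Sum = 0 + 8 + 256 + 1024 + 24576 + 32768
= 58632


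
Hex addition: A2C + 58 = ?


Align and add column by column (LSB to MSB, each column mod 16 with carry):
  0A2C
+ 0058
  ----
  col 0: C(12) + 8(8) + 0 (carry in) = 20 → 4(4), carry out 1
  col 1: 2(2) + 5(5) + 1 (carry in) = 8 → 8(8), carry out 0
  col 2: A(10) + 0(0) + 0 (carry in) = 10 → A(10), carry out 0
  col 3: 0(0) + 0(0) + 0 (carry in) = 0 → 0(0), carry out 0
Reading digits MSB→LSB: 0A84
Strip leading zeros: A84
= 0xA84


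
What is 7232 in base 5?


Divide by 5 repeatedly:
7232 ÷ 5 = 1446 remainder 2
1446 ÷ 5 = 289 remainder 1
289 ÷ 5 = 57 remainder 4
57 ÷ 5 = 11 remainder 2
11 ÷ 5 = 2 remainder 1
2 ÷ 5 = 0 remainder 2
Reading remainders bottom-up:
= 212412


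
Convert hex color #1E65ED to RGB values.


Hex: #1E65ED
R = 1E₁₆ = 30
G = 65₁₆ = 101
B = ED₁₆ = 237
= RGB(30, 101, 237)


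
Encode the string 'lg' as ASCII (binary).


String: 'lg'  (2 characters)
Per-character ASCII lookup:
  'l': lowercase starts at 97: 'l' = 97 + 11 = 108 → 1101100
  'g': lowercase starts at 97: 'g' = 97 + 6 = 103 → 1100111
= 1101100 1100111


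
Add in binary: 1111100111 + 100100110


Align and add column by column (LSB to MSB, carry propagating):
  01111100111
+ 00100100110
  -----------
  col 0: 1 + 0 + 0 (carry in) = 1 → bit 1, carry out 0
  col 1: 1 + 1 + 0 (carry in) = 2 → bit 0, carry out 1
  col 2: 1 + 1 + 1 (carry in) = 3 → bit 1, carry out 1
  col 3: 0 + 0 + 1 (carry in) = 1 → bit 1, carry out 0
  col 4: 0 + 0 + 0 (carry in) = 0 → bit 0, carry out 0
  col 5: 1 + 1 + 0 (carry in) = 2 → bit 0, carry out 1
  col 6: 1 + 0 + 1 (carry in) = 2 → bit 0, carry out 1
  col 7: 1 + 0 + 1 (carry in) = 2 → bit 0, carry out 1
  col 8: 1 + 1 + 1 (carry in) = 3 → bit 1, carry out 1
  col 9: 1 + 0 + 1 (carry in) = 2 → bit 0, carry out 1
  col 10: 0 + 0 + 1 (carry in) = 1 → bit 1, carry out 0
Reading bits MSB→LSB: 10100001101
Strip leading zeros: 10100001101
= 10100001101


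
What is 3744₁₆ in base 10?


Positional values:
Position 0: 4 × 16^0 = 4 × 1 = 4
Position 1: 4 × 16^1 = 4 × 16 = 64
Position 2: 7 × 16^2 = 7 × 256 = 1792
Position 3: 3 × 16^3 = 3 × 4096 = 12288
Sum = 4 + 64 + 1792 + 12288
= 14148
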